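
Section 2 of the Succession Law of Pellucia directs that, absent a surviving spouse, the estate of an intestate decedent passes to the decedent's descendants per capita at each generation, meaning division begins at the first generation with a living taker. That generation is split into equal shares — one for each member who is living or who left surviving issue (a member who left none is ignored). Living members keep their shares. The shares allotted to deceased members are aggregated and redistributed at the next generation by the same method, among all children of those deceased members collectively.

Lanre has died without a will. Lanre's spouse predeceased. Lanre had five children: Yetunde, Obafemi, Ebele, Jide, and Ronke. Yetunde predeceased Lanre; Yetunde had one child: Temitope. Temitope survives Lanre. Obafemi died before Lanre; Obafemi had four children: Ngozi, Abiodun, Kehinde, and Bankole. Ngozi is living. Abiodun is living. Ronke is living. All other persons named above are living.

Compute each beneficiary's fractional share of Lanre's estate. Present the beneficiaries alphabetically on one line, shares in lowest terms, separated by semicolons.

Abiodun 2/25; Bankole 2/25; Ebele 1/5; Jide 1/5; Kehinde 2/25; Ngozi 2/25; Ronke 1/5; Temitope 2/25

There is no surviving spouse, so the entire estate passes to Lanre's descendants per capita at each generation.
At generation 1 (Yetunde, Obafemi, Ebele, Jide, Ronke) there are 5 shares of (1)/5 = 1/5 each.
Living: Ebele, Jide, and Ronke — each takes 1/5.
Deceased: Yetunde and Obafemi. Their combined 2/5 is pooled and carried to generation 2.
At generation 2 (Temitope, Ngozi, Abiodun, Kehinde, Bankole) there are 5 shares of (2/5)/5 = 2/25 each.
Living: Temitope, Ngozi, Abiodun, Kehinde, and Bankole — each takes 2/25.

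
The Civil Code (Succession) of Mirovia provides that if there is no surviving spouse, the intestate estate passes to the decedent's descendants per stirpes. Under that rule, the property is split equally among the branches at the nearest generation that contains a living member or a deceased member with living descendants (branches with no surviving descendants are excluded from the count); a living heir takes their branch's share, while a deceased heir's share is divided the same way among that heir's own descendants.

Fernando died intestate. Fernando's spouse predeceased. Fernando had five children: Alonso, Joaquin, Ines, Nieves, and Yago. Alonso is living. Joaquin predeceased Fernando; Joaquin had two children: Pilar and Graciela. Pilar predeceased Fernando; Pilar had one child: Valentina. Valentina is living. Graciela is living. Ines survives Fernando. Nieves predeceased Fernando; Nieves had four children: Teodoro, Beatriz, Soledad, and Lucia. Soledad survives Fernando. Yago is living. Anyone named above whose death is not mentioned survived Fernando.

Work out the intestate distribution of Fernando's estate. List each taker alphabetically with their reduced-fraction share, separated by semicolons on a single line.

There is no surviving spouse, so the entire estate passes to Fernando's descendants per stirpes.
The estate is divided into 5 equal shares of 1/5 among Alonso, Joaquin, Ines, Nieves, Yago.
Alonso is living and takes 1/5.
Joaquin predeceased; the 1/5 allotted to Joaquin's branch passes to Joaquin's issue by representation.
The 1/5 is divided into 2 equal shares of 1/10 among Pilar, Graciela.
Pilar predeceased; the 1/10 allotted to Pilar's branch passes to Pilar's issue by representation.
Valentina is the sole taker at this level and receives the full 1/10.
Graciela is living and takes 1/10.
Ines is living and takes 1/5.
Nieves predeceased; the 1/5 allotted to Nieves's branch passes to Nieves's issue by representation.
The 1/5 is divided into 4 equal shares of 1/20 among Teodoro, Beatriz, Soledad, Lucia.
Teodoro is living and takes 1/20.
Beatriz is living and takes 1/20.
Soledad is living and takes 1/20.
Lucia is living and takes 1/20.
Yago is living and takes 1/5.

Alonso 1/5; Beatriz 1/20; Graciela 1/10; Ines 1/5; Lucia 1/20; Soledad 1/20; Teodoro 1/20; Valentina 1/10; Yago 1/5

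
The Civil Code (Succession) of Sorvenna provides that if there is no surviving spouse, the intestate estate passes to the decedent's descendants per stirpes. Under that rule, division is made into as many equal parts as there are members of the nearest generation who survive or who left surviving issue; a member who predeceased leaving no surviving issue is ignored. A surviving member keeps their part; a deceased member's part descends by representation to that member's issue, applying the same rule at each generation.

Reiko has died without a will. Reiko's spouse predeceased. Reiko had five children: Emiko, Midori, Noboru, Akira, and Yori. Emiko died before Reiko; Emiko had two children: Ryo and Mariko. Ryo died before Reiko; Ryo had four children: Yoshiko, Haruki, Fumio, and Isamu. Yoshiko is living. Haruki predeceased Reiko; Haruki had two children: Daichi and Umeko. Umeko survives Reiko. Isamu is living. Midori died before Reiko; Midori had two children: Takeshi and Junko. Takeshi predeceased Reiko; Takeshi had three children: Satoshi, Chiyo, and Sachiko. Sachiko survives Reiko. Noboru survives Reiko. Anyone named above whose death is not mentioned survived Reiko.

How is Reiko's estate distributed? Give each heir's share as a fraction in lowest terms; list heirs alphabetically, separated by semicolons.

Akira 1/5; Chiyo 1/30; Daichi 1/80; Fumio 1/40; Isamu 1/40; Junko 1/10; Mariko 1/10; Noboru 1/5; Sachiko 1/30; Satoshi 1/30; Umeko 1/80; Yori 1/5; Yoshiko 1/40

There is no surviving spouse, so the entire estate passes to Reiko's descendants per stirpes.
The estate is divided into 5 equal shares of 1/5 among Emiko, Midori, Noboru, Akira, Yori.
Emiko predeceased; the 1/5 allotted to Emiko's branch passes to Emiko's issue by representation.
The 1/5 is divided into 2 equal shares of 1/10 among Ryo, Mariko.
Ryo predeceased; the 1/10 allotted to Ryo's branch passes to Ryo's issue by representation.
The 1/10 is divided into 4 equal shares of 1/40 among Yoshiko, Haruki, Fumio, Isamu.
Yoshiko is living and takes 1/40.
Haruki predeceased; the 1/40 allotted to Haruki's branch passes to Haruki's issue by representation.
The 1/40 is divided into 2 equal shares of 1/80 among Daichi, Umeko.
Daichi is living and takes 1/80.
Umeko is living and takes 1/80.
Fumio is living and takes 1/40.
Isamu is living and takes 1/40.
Mariko is living and takes 1/10.
Midori predeceased; the 1/5 allotted to Midori's branch passes to Midori's issue by representation.
The 1/5 is divided into 2 equal shares of 1/10 among Takeshi, Junko.
Takeshi predeceased; the 1/10 allotted to Takeshi's branch passes to Takeshi's issue by representation.
The 1/10 is divided into 3 equal shares of 1/30 among Satoshi, Chiyo, Sachiko.
Satoshi is living and takes 1/30.
Chiyo is living and takes 1/30.
Sachiko is living and takes 1/30.
Junko is living and takes 1/10.
Noboru is living and takes 1/5.
Akira is living and takes 1/5.
Yori is living and takes 1/5.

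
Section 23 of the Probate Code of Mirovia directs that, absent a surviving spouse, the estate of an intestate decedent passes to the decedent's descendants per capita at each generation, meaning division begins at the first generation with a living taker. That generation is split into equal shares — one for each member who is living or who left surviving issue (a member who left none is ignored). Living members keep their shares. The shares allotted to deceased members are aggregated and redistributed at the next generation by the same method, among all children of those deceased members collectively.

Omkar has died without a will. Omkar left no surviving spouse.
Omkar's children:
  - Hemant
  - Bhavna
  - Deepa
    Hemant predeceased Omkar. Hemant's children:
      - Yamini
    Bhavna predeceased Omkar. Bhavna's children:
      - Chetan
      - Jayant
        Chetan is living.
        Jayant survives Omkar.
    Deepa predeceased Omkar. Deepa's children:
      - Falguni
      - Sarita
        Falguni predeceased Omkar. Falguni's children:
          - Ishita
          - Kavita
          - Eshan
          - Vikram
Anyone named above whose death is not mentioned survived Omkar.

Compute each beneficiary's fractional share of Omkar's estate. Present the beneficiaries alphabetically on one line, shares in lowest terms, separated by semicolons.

There is no surviving spouse, so the entire estate passes to Omkar's descendants per capita at each generation.
No one at generation 1 (Hemant, Bhavna, Deepa) is living; moving to the next generation.
At generation 2 (Yamini, Chetan, Jayant, Falguni, Sarita) there are 5 shares of (1)/5 = 1/5 each.
Living: Yamini, Chetan, Jayant, and Sarita — each takes 1/5.
Deceased: Falguni. That 1/5 share is carried to generation 3.
At generation 3 (Ishita, Kavita, Eshan, Vikram) there are 4 shares of (1/5)/4 = 1/20 each.
Living: Ishita, Kavita, Eshan, and Vikram — each takes 1/20.

Chetan 1/5; Eshan 1/20; Ishita 1/20; Jayant 1/5; Kavita 1/20; Sarita 1/5; Vikram 1/20; Yamini 1/5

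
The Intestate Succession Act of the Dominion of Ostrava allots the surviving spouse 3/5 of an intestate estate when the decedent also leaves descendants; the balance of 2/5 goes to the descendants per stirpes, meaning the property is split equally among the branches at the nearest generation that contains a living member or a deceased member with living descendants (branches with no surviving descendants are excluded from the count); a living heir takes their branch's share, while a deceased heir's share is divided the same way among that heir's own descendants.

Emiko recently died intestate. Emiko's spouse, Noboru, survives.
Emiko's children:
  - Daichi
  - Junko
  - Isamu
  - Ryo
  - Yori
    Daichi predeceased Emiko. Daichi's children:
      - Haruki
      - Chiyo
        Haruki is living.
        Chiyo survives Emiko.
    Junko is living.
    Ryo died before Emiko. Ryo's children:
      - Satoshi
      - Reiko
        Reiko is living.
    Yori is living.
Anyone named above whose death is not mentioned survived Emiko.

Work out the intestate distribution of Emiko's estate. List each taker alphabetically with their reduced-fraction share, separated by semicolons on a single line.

Chiyo 1/25; Haruki 1/25; Isamu 2/25; Junko 2/25; Noboru 3/5; Reiko 1/25; Satoshi 1/25; Yori 2/25

Noboru, as surviving spouse, takes 3/5.
The remaining 2/5 passes to Emiko's descendants per stirpes.
The 2/5 is divided into 5 equal shares of 2/25 among Daichi, Junko, Isamu, Ryo, Yori.
Daichi predeceased; the 2/25 allotted to Daichi's branch passes to Daichi's issue by representation.
The 2/25 is divided into 2 equal shares of 1/25 among Haruki, Chiyo.
Haruki is living and takes 1/25.
Chiyo is living and takes 1/25.
Junko is living and takes 2/25.
Isamu is living and takes 2/25.
Ryo predeceased; the 2/25 allotted to Ryo's branch passes to Ryo's issue by representation.
The 2/25 is divided into 2 equal shares of 1/25 among Satoshi, Reiko.
Satoshi is living and takes 1/25.
Reiko is living and takes 1/25.
Yori is living and takes 2/25.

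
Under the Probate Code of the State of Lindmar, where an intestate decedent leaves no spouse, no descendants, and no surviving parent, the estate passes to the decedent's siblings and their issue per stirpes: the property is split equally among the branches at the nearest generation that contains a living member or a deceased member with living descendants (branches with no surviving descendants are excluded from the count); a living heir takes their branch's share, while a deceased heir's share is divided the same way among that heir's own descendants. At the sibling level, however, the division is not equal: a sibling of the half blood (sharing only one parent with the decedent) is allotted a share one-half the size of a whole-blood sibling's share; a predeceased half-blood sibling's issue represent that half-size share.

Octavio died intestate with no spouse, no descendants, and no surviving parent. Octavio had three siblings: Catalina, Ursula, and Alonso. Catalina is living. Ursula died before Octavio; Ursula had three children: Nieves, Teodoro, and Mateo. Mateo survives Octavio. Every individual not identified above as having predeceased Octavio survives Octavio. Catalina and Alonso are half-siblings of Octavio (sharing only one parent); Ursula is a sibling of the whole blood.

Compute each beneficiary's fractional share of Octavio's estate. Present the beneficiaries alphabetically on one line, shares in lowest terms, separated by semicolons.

No spouse, descendants, or parent survives, so the estate passes to Octavio's siblings per stirpes.
Half-blood siblings count for one-half the weight of whole-blood siblings at the initial division.
Dividing 1 in proportion to weights (total weight 2): Catalina (weight 1/2) → 1/4; Ursula (weight 1) → 1/2; Alonso (weight 1/2) → 1/4.
Catalina is living and takes 1/4.
Ursula predeceased; the 1/2 allotted to Ursula's branch passes to Ursula's issue by representation.
The 1/2 is divided into 3 equal shares of 1/6 among Nieves, Teodoro, Mateo.
Nieves is living and takes 1/6.
Teodoro is living and takes 1/6.
Mateo is living and takes 1/6.
Alonso is living and takes 1/4.

Alonso 1/4; Catalina 1/4; Mateo 1/6; Nieves 1/6; Teodoro 1/6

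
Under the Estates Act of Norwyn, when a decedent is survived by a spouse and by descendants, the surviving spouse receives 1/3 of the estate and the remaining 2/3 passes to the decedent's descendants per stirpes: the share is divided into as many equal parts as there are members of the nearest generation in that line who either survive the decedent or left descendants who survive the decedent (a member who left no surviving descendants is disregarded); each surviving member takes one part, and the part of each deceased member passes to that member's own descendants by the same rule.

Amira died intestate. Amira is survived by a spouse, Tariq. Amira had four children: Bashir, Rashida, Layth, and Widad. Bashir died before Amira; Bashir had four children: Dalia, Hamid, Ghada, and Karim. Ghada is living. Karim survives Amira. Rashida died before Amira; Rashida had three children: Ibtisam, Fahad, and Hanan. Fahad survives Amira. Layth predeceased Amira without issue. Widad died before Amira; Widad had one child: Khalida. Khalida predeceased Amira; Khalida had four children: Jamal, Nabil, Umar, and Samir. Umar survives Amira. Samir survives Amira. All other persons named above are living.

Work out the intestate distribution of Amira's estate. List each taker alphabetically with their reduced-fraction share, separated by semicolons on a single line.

Tariq, as surviving spouse, takes 1/3.
The remaining 2/3 passes to Amira's descendants per stirpes.
Layth left no surviving issue, so that branch lapses and is disregarded.
The 2/3 is divided into 3 equal shares of 2/9 among Bashir, Rashida, Widad.
Bashir predeceased; the 2/9 allotted to Bashir's branch passes to Bashir's issue by representation.
The 2/9 is divided into 4 equal shares of 1/18 among Dalia, Hamid, Ghada, Karim.
Dalia is living and takes 1/18.
Hamid is living and takes 1/18.
Ghada is living and takes 1/18.
Karim is living and takes 1/18.
Rashida predeceased; the 2/9 allotted to Rashida's branch passes to Rashida's issue by representation.
The 2/9 is divided into 3 equal shares of 2/27 among Ibtisam, Fahad, Hanan.
Ibtisam is living and takes 2/27.
Fahad is living and takes 2/27.
Hanan is living and takes 2/27.
Widad predeceased; the 2/9 allotted to Widad's branch passes to Widad's issue by representation.
Khalida's line is the sole branch at this level, so the full 2/9 passes to Khalida's issue by representation.
The 2/9 is divided into 4 equal shares of 1/18 among Jamal, Nabil, Umar, Samir.
Jamal is living and takes 1/18.
Nabil is living and takes 1/18.
Umar is living and takes 1/18.
Samir is living and takes 1/18.

Dalia 1/18; Fahad 2/27; Ghada 1/18; Hamid 1/18; Hanan 2/27; Ibtisam 2/27; Jamal 1/18; Karim 1/18; Nabil 1/18; Samir 1/18; Tariq 1/3; Umar 1/18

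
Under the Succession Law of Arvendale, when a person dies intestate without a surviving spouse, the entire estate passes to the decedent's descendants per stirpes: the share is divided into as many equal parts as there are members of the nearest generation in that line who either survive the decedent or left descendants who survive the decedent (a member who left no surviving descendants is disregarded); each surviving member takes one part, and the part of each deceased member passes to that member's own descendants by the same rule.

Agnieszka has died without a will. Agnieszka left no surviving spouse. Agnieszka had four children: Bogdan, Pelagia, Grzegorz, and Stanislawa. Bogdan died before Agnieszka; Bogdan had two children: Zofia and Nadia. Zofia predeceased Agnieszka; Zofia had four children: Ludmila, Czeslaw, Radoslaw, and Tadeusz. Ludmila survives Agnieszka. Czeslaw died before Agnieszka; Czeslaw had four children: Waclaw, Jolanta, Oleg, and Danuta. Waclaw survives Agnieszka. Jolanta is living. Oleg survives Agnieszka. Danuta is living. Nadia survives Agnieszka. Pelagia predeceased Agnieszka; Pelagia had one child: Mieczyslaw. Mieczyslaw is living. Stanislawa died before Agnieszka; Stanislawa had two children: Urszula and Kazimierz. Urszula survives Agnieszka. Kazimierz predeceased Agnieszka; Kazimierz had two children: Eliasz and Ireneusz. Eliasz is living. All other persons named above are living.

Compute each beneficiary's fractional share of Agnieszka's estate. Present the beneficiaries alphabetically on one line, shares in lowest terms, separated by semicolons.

There is no surviving spouse, so the entire estate passes to Agnieszka's descendants per stirpes.
The estate is divided into 4 equal shares of 1/4 among Bogdan, Pelagia, Grzegorz, Stanislawa.
Bogdan predeceased; the 1/4 allotted to Bogdan's branch passes to Bogdan's issue by representation.
The 1/4 is divided into 2 equal shares of 1/8 among Zofia, Nadia.
Zofia predeceased; the 1/8 allotted to Zofia's branch passes to Zofia's issue by representation.
The 1/8 is divided into 4 equal shares of 1/32 among Ludmila, Czeslaw, Radoslaw, Tadeusz.
Ludmila is living and takes 1/32.
Czeslaw predeceased; the 1/32 allotted to Czeslaw's branch passes to Czeslaw's issue by representation.
The 1/32 is divided into 4 equal shares of 1/128 among Waclaw, Jolanta, Oleg, Danuta.
Waclaw is living and takes 1/128.
Jolanta is living and takes 1/128.
Oleg is living and takes 1/128.
Danuta is living and takes 1/128.
Radoslaw is living and takes 1/32.
Tadeusz is living and takes 1/32.
Nadia is living and takes 1/8.
Pelagia predeceased; the 1/4 allotted to Pelagia's branch passes to Pelagia's issue by representation.
Mieczyslaw is the sole taker at this level and receives the full 1/4.
Grzegorz is living and takes 1/4.
Stanislawa predeceased; the 1/4 allotted to Stanislawa's branch passes to Stanislawa's issue by representation.
The 1/4 is divided into 2 equal shares of 1/8 among Urszula, Kazimierz.
Urszula is living and takes 1/8.
Kazimierz predeceased; the 1/8 allotted to Kazimierz's branch passes to Kazimierz's issue by representation.
The 1/8 is divided into 2 equal shares of 1/16 among Eliasz, Ireneusz.
Eliasz is living and takes 1/16.
Ireneusz is living and takes 1/16.

Danuta 1/128; Eliasz 1/16; Grzegorz 1/4; Ireneusz 1/16; Jolanta 1/128; Ludmila 1/32; Mieczyslaw 1/4; Nadia 1/8; Oleg 1/128; Radoslaw 1/32; Tadeusz 1/32; Urszula 1/8; Waclaw 1/128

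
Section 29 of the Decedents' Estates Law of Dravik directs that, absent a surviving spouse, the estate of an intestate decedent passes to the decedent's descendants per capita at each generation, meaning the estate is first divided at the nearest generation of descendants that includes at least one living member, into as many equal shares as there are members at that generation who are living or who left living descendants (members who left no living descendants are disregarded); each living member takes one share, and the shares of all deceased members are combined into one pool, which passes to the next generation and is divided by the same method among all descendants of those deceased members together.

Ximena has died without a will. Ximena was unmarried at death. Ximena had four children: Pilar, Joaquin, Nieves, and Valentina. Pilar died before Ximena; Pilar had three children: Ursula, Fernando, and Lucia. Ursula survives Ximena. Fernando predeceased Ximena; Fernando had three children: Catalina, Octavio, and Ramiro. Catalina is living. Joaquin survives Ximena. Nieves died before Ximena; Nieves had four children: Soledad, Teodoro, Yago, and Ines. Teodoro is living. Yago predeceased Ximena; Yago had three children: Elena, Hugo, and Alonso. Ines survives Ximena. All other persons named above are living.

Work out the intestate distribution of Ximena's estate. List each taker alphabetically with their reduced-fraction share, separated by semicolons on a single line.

There is no surviving spouse, so the entire estate passes to Ximena's descendants per capita at each generation.
At generation 1 (Pilar, Joaquin, Nieves, Valentina) there are 4 shares of (1)/4 = 1/4 each.
Living: Joaquin and Valentina — each takes 1/4.
Deceased: Pilar and Nieves. Their combined 1/2 is pooled and carried to generation 2.
At generation 2 (Ursula, Fernando, Lucia, Soledad, Teodoro, Yago, Ines) there are 7 shares of (1/2)/7 = 1/14 each.
Living: Ursula, Lucia, Soledad, Teodoro, and Ines — each takes 1/14.
Deceased: Fernando and Yago. Their combined 1/7 is pooled and carried to generation 3.
At generation 3 (Catalina, Octavio, Ramiro, Elena, Hugo, Alonso) there are 6 shares of (1/7)/6 = 1/42 each.
Living: Catalina, Octavio, Ramiro, Elena, Hugo, and Alonso — each takes 1/42.

Alonso 1/42; Catalina 1/42; Elena 1/42; Hugo 1/42; Ines 1/14; Joaquin 1/4; Lucia 1/14; Octavio 1/42; Ramiro 1/42; Soledad 1/14; Teodoro 1/14; Ursula 1/14; Valentina 1/4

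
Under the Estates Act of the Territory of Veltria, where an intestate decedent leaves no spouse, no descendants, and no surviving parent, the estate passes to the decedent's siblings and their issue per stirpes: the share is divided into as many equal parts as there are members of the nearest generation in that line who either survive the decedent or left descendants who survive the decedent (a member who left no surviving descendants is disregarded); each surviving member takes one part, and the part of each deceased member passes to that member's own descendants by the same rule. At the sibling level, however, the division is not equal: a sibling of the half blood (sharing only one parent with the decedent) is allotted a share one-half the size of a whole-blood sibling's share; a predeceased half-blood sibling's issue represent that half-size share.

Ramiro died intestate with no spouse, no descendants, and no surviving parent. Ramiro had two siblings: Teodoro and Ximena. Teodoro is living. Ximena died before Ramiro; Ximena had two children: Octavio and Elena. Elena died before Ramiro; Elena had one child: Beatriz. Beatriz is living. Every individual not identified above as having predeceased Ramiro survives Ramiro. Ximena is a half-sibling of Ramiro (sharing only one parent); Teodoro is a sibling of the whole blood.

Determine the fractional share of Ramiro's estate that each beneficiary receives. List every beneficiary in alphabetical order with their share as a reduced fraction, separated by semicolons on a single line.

No spouse, descendants, or parent survives, so the estate passes to Ramiro's siblings per stirpes.
Half-blood siblings count for one-half the weight of whole-blood siblings at the initial division.
Dividing 1 in proportion to weights (total weight 3/2): Teodoro (weight 1) → 2/3; Ximena (weight 1/2) → 1/3.
Teodoro is living and takes 2/3.
Ximena predeceased; the 1/3 allotted to Ximena's branch passes to Ximena's issue by representation.
The 1/3 is divided into 2 equal shares of 1/6 among Octavio, Elena.
Octavio is living and takes 1/6.
Elena predeceased; the 1/6 allotted to Elena's branch passes to Elena's issue by representation.
Beatriz is the sole taker at this level and receives the full 1/6.

Beatriz 1/6; Octavio 1/6; Teodoro 2/3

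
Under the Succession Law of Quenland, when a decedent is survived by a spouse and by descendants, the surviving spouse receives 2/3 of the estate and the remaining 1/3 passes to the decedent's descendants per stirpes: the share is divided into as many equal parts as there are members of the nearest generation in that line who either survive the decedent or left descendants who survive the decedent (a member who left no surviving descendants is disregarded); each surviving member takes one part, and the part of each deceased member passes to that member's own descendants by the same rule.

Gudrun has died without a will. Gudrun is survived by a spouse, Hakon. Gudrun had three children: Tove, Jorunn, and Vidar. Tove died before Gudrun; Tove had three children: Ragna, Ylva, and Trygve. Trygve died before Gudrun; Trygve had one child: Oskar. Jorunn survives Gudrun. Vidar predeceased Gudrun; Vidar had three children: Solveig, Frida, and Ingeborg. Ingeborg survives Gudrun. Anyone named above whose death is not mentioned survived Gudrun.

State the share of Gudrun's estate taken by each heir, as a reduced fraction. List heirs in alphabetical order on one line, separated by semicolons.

Hakon, as surviving spouse, takes 2/3.
The remaining 1/3 passes to Gudrun's descendants per stirpes.
The 1/3 is divided into 3 equal shares of 1/9 among Tove, Jorunn, Vidar.
Tove predeceased; the 1/9 allotted to Tove's branch passes to Tove's issue by representation.
The 1/9 is divided into 3 equal shares of 1/27 among Ragna, Ylva, Trygve.
Ragna is living and takes 1/27.
Ylva is living and takes 1/27.
Trygve predeceased; the 1/27 allotted to Trygve's branch passes to Trygve's issue by representation.
Oskar is the sole taker at this level and receives the full 1/27.
Jorunn is living and takes 1/9.
Vidar predeceased; the 1/9 allotted to Vidar's branch passes to Vidar's issue by representation.
The 1/9 is divided into 3 equal shares of 1/27 among Solveig, Frida, Ingeborg.
Solveig is living and takes 1/27.
Frida is living and takes 1/27.
Ingeborg is living and takes 1/27.

Frida 1/27; Hakon 2/3; Ingeborg 1/27; Jorunn 1/9; Oskar 1/27; Ragna 1/27; Solveig 1/27; Ylva 1/27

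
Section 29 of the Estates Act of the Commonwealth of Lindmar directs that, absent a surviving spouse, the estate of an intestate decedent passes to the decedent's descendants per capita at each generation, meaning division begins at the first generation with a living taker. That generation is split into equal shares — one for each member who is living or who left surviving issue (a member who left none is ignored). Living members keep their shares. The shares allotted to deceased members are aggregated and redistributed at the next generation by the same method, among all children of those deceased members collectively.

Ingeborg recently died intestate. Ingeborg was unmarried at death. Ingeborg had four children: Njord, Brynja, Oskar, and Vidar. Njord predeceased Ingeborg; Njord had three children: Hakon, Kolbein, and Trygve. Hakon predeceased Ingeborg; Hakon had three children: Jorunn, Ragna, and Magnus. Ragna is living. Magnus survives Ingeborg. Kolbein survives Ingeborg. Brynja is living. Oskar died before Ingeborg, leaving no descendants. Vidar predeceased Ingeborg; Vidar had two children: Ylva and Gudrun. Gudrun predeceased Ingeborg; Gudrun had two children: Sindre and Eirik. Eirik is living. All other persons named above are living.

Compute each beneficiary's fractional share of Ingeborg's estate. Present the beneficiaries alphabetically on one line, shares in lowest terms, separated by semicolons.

Brynja 1/3; Eirik 4/75; Jorunn 4/75; Kolbein 2/15; Magnus 4/75; Ragna 4/75; Sindre 4/75; Trygve 2/15; Ylva 2/15

There is no surviving spouse, so the entire estate passes to Ingeborg's descendants per capita at each generation.
At generation 1 (Njord, Brynja, Vidar) there are 3 shares of (1)/3 = 1/3 each.
Living: Brynja — each takes 1/3.
Deceased: Njord and Vidar. Their combined 2/3 is pooled and carried to generation 2.
At generation 2 (Hakon, Kolbein, Trygve, Ylva, Gudrun) there are 5 shares of (2/3)/5 = 2/15 each.
Living: Kolbein, Trygve, and Ylva — each takes 2/15.
Deceased: Hakon and Gudrun. Their combined 4/15 is pooled and carried to generation 3.
At generation 3 (Jorunn, Ragna, Magnus, Sindre, Eirik) there are 5 shares of (4/15)/5 = 4/75 each.
Living: Jorunn, Ragna, Magnus, Sindre, and Eirik — each takes 4/75.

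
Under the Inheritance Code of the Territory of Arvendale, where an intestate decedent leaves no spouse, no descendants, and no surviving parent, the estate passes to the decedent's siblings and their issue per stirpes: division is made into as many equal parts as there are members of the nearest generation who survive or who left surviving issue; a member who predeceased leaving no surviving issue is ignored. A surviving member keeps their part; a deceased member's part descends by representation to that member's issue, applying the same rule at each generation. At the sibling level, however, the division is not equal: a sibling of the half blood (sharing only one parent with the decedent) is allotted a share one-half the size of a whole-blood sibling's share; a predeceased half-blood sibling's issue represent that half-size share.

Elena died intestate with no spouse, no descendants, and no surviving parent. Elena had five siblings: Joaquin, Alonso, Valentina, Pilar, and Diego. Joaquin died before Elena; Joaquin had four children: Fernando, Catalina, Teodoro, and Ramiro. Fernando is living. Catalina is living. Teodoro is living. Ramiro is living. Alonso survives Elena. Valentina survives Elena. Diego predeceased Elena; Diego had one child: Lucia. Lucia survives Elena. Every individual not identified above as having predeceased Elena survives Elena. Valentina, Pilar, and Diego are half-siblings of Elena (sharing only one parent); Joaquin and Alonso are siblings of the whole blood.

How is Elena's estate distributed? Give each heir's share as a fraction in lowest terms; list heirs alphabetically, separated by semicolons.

No spouse, descendants, or parent survives, so the estate passes to Elena's siblings per stirpes.
Half-blood siblings count for one-half the weight of whole-blood siblings at the initial division.
Dividing 1 in proportion to weights (total weight 7/2): Joaquin (weight 1) → 2/7; Alonso (weight 1) → 2/7; Valentina (weight 1/2) → 1/7; Pilar (weight 1/2) → 1/7; Diego (weight 1/2) → 1/7.
Joaquin predeceased; the 2/7 allotted to Joaquin's branch passes to Joaquin's issue by representation.
The 2/7 is divided into 4 equal shares of 1/14 among Fernando, Catalina, Teodoro, Ramiro.
Fernando is living and takes 1/14.
Catalina is living and takes 1/14.
Teodoro is living and takes 1/14.
Ramiro is living and takes 1/14.
Alonso is living and takes 2/7.
Valentina is living and takes 1/7.
Pilar is living and takes 1/7.
Diego predeceased; the 1/7 allotted to Diego's branch passes to Diego's issue by representation.
Lucia is the sole taker at this level and receives the full 1/7.

Alonso 2/7; Catalina 1/14; Fernando 1/14; Lucia 1/7; Pilar 1/7; Ramiro 1/14; Teodoro 1/14; Valentina 1/7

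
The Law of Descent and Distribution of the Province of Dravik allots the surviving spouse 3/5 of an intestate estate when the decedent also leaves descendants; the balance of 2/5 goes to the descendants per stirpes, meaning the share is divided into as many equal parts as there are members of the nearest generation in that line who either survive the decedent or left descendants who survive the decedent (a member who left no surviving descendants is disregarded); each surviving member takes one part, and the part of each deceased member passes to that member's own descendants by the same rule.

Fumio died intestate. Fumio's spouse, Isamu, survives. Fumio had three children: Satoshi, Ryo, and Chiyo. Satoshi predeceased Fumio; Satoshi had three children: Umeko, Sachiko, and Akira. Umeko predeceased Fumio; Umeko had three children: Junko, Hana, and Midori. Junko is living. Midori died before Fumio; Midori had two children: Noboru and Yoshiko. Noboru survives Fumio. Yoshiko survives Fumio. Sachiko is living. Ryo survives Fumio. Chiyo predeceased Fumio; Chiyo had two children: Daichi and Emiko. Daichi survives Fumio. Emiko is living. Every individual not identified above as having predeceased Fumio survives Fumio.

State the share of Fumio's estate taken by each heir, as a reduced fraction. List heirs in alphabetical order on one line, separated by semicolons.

Isamu, as surviving spouse, takes 3/5.
The remaining 2/5 passes to Fumio's descendants per stirpes.
The 2/5 is divided into 3 equal shares of 2/15 among Satoshi, Ryo, Chiyo.
Satoshi predeceased; the 2/15 allotted to Satoshi's branch passes to Satoshi's issue by representation.
The 2/15 is divided into 3 equal shares of 2/45 among Umeko, Sachiko, Akira.
Umeko predeceased; the 2/45 allotted to Umeko's branch passes to Umeko's issue by representation.
The 2/45 is divided into 3 equal shares of 2/135 among Junko, Hana, Midori.
Junko is living and takes 2/135.
Hana is living and takes 2/135.
Midori predeceased; the 2/135 allotted to Midori's branch passes to Midori's issue by representation.
The 2/135 is divided into 2 equal shares of 1/135 among Noboru, Yoshiko.
Noboru is living and takes 1/135.
Yoshiko is living and takes 1/135.
Sachiko is living and takes 2/45.
Akira is living and takes 2/45.
Ryo is living and takes 2/15.
Chiyo predeceased; the 2/15 allotted to Chiyo's branch passes to Chiyo's issue by representation.
The 2/15 is divided into 2 equal shares of 1/15 among Daichi, Emiko.
Daichi is living and takes 1/15.
Emiko is living and takes 1/15.

Akira 2/45; Daichi 1/15; Emiko 1/15; Hana 2/135; Isamu 3/5; Junko 2/135; Noboru 1/135; Ryo 2/15; Sachiko 2/45; Yoshiko 1/135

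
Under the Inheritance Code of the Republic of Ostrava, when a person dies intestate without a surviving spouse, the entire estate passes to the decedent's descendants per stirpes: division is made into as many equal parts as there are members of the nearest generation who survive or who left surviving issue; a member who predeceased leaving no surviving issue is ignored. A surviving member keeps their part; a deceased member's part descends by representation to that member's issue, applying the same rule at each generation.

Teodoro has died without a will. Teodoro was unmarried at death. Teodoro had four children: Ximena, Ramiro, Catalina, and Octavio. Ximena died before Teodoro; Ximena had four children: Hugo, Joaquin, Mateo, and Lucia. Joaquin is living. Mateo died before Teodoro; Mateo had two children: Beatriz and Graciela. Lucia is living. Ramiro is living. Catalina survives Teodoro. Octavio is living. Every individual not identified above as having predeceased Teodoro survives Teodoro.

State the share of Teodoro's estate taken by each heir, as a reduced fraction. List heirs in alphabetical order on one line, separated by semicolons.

Beatriz 1/32; Catalina 1/4; Graciela 1/32; Hugo 1/16; Joaquin 1/16; Lucia 1/16; Octavio 1/4; Ramiro 1/4

There is no surviving spouse, so the entire estate passes to Teodoro's descendants per stirpes.
The estate is divided into 4 equal shares of 1/4 among Ximena, Ramiro, Catalina, Octavio.
Ximena predeceased; the 1/4 allotted to Ximena's branch passes to Ximena's issue by representation.
The 1/4 is divided into 4 equal shares of 1/16 among Hugo, Joaquin, Mateo, Lucia.
Hugo is living and takes 1/16.
Joaquin is living and takes 1/16.
Mateo predeceased; the 1/16 allotted to Mateo's branch passes to Mateo's issue by representation.
The 1/16 is divided into 2 equal shares of 1/32 among Beatriz, Graciela.
Beatriz is living and takes 1/32.
Graciela is living and takes 1/32.
Lucia is living and takes 1/16.
Ramiro is living and takes 1/4.
Catalina is living and takes 1/4.
Octavio is living and takes 1/4.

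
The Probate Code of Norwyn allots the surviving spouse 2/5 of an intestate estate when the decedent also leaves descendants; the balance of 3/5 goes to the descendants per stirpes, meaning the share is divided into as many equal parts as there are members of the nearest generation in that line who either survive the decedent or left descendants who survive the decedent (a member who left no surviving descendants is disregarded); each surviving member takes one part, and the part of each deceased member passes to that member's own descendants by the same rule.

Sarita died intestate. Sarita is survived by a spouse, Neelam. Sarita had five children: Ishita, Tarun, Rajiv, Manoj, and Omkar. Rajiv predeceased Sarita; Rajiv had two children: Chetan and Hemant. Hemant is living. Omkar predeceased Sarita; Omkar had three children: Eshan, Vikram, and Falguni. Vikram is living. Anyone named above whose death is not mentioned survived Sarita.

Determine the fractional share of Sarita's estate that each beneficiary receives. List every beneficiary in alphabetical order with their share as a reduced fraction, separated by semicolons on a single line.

Chetan 3/50; Eshan 1/25; Falguni 1/25; Hemant 3/50; Ishita 3/25; Manoj 3/25; Neelam 2/5; Tarun 3/25; Vikram 1/25

Neelam, as surviving spouse, takes 2/5.
The remaining 3/5 passes to Sarita's descendants per stirpes.
The 3/5 is divided into 5 equal shares of 3/25 among Ishita, Tarun, Rajiv, Manoj, Omkar.
Ishita is living and takes 3/25.
Tarun is living and takes 3/25.
Rajiv predeceased; the 3/25 allotted to Rajiv's branch passes to Rajiv's issue by representation.
The 3/25 is divided into 2 equal shares of 3/50 among Chetan, Hemant.
Chetan is living and takes 3/50.
Hemant is living and takes 3/50.
Manoj is living and takes 3/25.
Omkar predeceased; the 3/25 allotted to Omkar's branch passes to Omkar's issue by representation.
The 3/25 is divided into 3 equal shares of 1/25 among Eshan, Vikram, Falguni.
Eshan is living and takes 1/25.
Vikram is living and takes 1/25.
Falguni is living and takes 1/25.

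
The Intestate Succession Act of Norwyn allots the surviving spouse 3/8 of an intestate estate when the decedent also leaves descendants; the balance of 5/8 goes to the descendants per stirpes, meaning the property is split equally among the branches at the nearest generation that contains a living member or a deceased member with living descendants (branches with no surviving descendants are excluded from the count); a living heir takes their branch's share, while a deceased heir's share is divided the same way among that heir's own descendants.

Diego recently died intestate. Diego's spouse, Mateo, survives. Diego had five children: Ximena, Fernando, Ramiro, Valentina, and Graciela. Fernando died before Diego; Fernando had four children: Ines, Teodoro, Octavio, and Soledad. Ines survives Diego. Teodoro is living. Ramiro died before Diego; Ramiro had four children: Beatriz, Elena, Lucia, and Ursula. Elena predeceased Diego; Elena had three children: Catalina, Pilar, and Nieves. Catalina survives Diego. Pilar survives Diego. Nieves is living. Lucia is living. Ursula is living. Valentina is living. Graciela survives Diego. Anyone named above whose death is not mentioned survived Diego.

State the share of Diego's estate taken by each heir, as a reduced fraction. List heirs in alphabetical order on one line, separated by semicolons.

Beatriz 1/32; Catalina 1/96; Graciela 1/8; Ines 1/32; Lucia 1/32; Mateo 3/8; Nieves 1/96; Octavio 1/32; Pilar 1/96; Soledad 1/32; Teodoro 1/32; Ursula 1/32; Valentina 1/8; Ximena 1/8

Mateo, as surviving spouse, takes 3/8.
The remaining 5/8 passes to Diego's descendants per stirpes.
The 5/8 is divided into 5 equal shares of 1/8 among Ximena, Fernando, Ramiro, Valentina, Graciela.
Ximena is living and takes 1/8.
Fernando predeceased; the 1/8 allotted to Fernando's branch passes to Fernando's issue by representation.
The 1/8 is divided into 4 equal shares of 1/32 among Ines, Teodoro, Octavio, Soledad.
Ines is living and takes 1/32.
Teodoro is living and takes 1/32.
Octavio is living and takes 1/32.
Soledad is living and takes 1/32.
Ramiro predeceased; the 1/8 allotted to Ramiro's branch passes to Ramiro's issue by representation.
The 1/8 is divided into 4 equal shares of 1/32 among Beatriz, Elena, Lucia, Ursula.
Beatriz is living and takes 1/32.
Elena predeceased; the 1/32 allotted to Elena's branch passes to Elena's issue by representation.
The 1/32 is divided into 3 equal shares of 1/96 among Catalina, Pilar, Nieves.
Catalina is living and takes 1/96.
Pilar is living and takes 1/96.
Nieves is living and takes 1/96.
Lucia is living and takes 1/32.
Ursula is living and takes 1/32.
Valentina is living and takes 1/8.
Graciela is living and takes 1/8.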